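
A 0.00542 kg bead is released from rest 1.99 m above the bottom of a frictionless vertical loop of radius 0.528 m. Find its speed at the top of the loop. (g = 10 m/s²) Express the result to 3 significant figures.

Energy conservation: mgh = ½mv_top² + mg(2r)
v_top² = 2g(h − 2r) = 2(10)(1.99 − 1.056) = 18.68
v_top = 4.322 m/s

v = 4.32 m/s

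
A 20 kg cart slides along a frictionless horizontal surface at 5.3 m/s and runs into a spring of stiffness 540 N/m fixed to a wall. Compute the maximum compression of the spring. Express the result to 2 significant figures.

All KE is stored as spring PE at maximum compression: ½mv² = ½kx²
x = v√(m/k) = 5.3 × √(20/540) = 1.020 m

x = 1.0 m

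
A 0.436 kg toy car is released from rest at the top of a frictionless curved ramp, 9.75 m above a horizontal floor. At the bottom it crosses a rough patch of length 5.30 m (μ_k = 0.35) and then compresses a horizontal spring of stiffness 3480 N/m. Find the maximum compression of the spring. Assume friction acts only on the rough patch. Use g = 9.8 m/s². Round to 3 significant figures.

x = 0.139 m

Initial energy: E₁ = mgh = (0.436)(9.8)(9.75) = 41.660 J
Friction removes W_f = μ_k mg d = (0.35)(0.436)(9.8)(5.30) = 7.926 J
Energy reaching the spring: E = 41.660 − 7.926 = 33.734 J
At max compression ½kx² = E ⇒ x = √(2E/k) = √(2 × 33.734/3480) = 0.1392 m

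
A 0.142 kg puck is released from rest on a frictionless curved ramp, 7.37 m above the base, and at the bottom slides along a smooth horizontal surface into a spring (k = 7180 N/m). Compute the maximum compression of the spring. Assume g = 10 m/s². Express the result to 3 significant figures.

x = 0.0540 m

Gravitational PE at the top equals spring PE at max compression: mgh = ½kx²
x = √(2mgh/k) = √(2 × 0.142 × 10 × 7.37 / 7180) = 0.05399 m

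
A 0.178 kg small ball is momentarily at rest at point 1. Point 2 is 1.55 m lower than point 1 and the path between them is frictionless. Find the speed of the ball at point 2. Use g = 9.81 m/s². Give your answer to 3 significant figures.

v = 5.51 m/s

By conservation of mechanical energy, mgh = ½mv²
v = √(2gh) = √(2 × 9.81 × 1.55) = √30.411 = 5.515 m/s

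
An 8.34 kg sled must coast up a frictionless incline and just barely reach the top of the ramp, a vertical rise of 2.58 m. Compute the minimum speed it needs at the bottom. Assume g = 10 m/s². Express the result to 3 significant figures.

v = 7.18 m/s

At the top it is momentarily at rest, so all KE converts to PE: ½mv² = mgh
v = √(2gh) = √(2 × 10 × 2.58) = 7.183 m/s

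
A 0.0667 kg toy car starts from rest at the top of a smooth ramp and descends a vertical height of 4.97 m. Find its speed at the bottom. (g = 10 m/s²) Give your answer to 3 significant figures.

Equating total energy at the two states: mgh = ½mv²
v = √(2gh) = √(2 × 10 × 4.97) = √99.400 = 9.970 m/s

v = 9.97 m/s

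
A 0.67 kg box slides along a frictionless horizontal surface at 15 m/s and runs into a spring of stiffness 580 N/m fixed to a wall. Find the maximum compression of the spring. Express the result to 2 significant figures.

x = 0.51 m

Conservation of energy between contact and max compression: ½mv² = ½kx²
x = v√(m/k) = 15 × √(0.67/580) = 0.5098 m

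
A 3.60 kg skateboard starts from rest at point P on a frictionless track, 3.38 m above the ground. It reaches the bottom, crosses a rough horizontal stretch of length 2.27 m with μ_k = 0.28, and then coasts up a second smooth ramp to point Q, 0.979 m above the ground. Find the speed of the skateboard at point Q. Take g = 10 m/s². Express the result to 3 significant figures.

v = 5.94 m/s

Energy at P: mgh₁ = (3.60)(10)(3.38) = 121.68 J
Friction loss: W_f = μ_k mg d = 22.88 J
At Q: ½mv² + mgh₂ = mgh₁ − W_f
½mv² = 121.68 − 22.88 − 35.244 = 63.554 J
v = √(2 × 63.554/3.60) = 5.942 m/s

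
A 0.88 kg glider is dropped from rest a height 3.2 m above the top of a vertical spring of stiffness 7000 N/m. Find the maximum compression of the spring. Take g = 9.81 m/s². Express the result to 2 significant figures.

x = 0.090 m

Measuring PE from the top of the relaxed spring, at max compression the glider has dropped H + x with zero KE, so:
mg(H + x) = ½kx²
½(7000)x² − (0.88)(9.81)x − (0.88)(9.81)(3.2) = 0
3500x² − 8.633x − 27.62 = 0
x = [8.633 + √(74.53 + 386749)]/(2 × 3500) = 0.09008 m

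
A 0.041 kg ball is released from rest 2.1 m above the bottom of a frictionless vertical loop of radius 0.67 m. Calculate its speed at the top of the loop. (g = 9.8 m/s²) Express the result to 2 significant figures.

v = 3.9 m/s

Energy conservation: mgh = ½mv_top² + mg(2r)
v_top² = 2g(h − 2r) = 2(9.8)(2.1 − 1.340) = 14.90
v_top = 3.860 m/s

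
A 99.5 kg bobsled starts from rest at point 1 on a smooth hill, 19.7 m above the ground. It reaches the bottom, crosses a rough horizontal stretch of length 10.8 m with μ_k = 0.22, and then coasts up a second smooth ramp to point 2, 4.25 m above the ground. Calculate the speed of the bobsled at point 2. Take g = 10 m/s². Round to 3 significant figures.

Energy at 1: mgh₁ = (99.5)(10)(19.7) = 19602 J
Friction loss: W_f = μ_k mg d = 2364 J
At 2: ½mv² + mgh₂ = mgh₁ − W_f
½mv² = 19602 − 2364 − 4228.8 = 13009 J
v = √(2 × 13009/99.5) = 16.17 m/s

v = 16.2 m/s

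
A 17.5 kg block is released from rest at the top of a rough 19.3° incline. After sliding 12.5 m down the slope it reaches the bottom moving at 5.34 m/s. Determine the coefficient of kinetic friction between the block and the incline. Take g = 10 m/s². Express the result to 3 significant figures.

mgh = ½mv² + μ_k (mg cosθ) L, with h = L sinθ
mgL sinθ = 723.00 J; ½mv² = 249.51 J
W_f = 723.00 − 249.51 = 473.5 J
μ_k = W_f/(mg cosθ · L) = 473.5/(165.2 × 12.5) = 0.2293

μ_k = 0.229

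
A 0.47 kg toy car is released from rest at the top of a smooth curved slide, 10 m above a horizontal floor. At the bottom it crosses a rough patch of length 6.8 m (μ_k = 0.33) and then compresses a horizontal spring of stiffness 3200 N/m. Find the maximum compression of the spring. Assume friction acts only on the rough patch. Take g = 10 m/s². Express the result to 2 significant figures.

Initial energy: E₁ = mgh = (0.47)(10)(10) = 47.000 J
Friction removes W_f = μ_k mg d = (0.33)(0.47)(10)(6.8) = 10.55 J
Energy reaching the spring: E = 47.000 − 10.55 = 36.453 J
At max compression ½kx² = E ⇒ x = √(2E/k) = √(2 × 36.453/3200) = 0.1509 m

x = 0.15 m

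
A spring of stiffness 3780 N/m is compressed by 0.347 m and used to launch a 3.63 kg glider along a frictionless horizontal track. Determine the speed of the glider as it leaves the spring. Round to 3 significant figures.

Spring PE converts entirely to kinetic energy: ½kx² = ½mv²
v = x√(k/m) = 0.347 × √(3780/3.63) = 11.20 m/s

v = 11.2 m/s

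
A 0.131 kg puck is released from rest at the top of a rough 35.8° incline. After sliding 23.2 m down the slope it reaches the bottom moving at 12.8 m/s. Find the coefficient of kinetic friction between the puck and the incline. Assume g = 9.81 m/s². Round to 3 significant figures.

μ_k = 0.277

The energy dissipated by friction is the PE lost minus the KE gained:
mgL sinθ = 17.440 J; ½mv² = 10.732 J
W_f = 17.440 − 10.732 = 6.709 J
μ_k = W_f/(mg cosθ · L) = 6.709/(1.042 × 23.2) = 0.2774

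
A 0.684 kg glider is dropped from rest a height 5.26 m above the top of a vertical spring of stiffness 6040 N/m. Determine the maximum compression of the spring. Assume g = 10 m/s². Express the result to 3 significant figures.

x = 0.110 m

Let x be the compression. The total drop is H + x, and the glider is instantaneously at rest at max compression, so energy conservation gives:
mg(H + x) = ½kx²
½(6040)x² − (0.684)(10)x − (0.684)(10)(5.26) = 0
3020x² − 6.840x − 35.98 = 0
x = [6.840 + √(46.79 + 434619)]/(2 × 3020) = 0.1103 m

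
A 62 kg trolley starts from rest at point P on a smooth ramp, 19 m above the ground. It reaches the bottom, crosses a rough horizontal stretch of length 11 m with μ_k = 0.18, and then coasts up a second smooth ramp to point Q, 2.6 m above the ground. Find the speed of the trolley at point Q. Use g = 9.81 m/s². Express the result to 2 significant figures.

v = 17 m/s

Energy at P: mgh₁ = (62)(9.81)(19) = 11556 J
Friction loss: W_f = μ_k mg d = 1204 J
At Q: ½mv² + mgh₂ = mgh₁ − W_f
½mv² = 11556 − 1204 − 1581.4 = 8770.5 J
v = √(2 × 8770.5/62) = 16.82 m/s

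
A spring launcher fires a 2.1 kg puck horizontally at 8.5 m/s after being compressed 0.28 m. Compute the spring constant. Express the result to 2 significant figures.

k = 1900 N/m

Energy stored in the spring equals the launch KE: ½kx² = ½mv²
k = mv²/x² = (2.1)(8.5)²/(0.28)² = 1935 N/m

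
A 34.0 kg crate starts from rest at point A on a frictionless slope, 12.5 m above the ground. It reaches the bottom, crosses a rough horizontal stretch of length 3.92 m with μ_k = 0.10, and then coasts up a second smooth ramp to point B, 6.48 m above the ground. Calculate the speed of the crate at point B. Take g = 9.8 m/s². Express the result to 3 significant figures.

Energy at A: mgh₁ = (34.0)(9.8)(12.5) = 4165.0 J
Friction loss: W_f = μ_k mg d = 130.6 J
At B: ½mv² + mgh₂ = mgh₁ − W_f
½mv² = 4165.0 − 130.6 − 2159.1 = 1875.2 J
v = √(2 × 1875.2/34.0) = 10.50 m/s

v = 10.5 m/s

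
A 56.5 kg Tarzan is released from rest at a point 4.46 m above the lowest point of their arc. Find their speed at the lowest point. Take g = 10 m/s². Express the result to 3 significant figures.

v = 9.44 m/s

By conservation of mechanical energy, mgh = ½mv²
v = √(2gh) = √(2 × 10 × 4.46) = √89.200 = 9.445 m/s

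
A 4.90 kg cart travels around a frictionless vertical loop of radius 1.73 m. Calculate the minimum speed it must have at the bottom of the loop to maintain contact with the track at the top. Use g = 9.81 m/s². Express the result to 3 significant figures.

At the top: mg = mv_top²/r ⇒ v_top² = gr = 16.97 m²/s²
Energy from bottom to top (height 2r): ½mv_bot² = ½mv_top² + mg(2r)
v_bot² = gr + 4gr = 5gr = 84.86
v_bot = √(5gr) = 9.212 m/s

v = 9.21 m/s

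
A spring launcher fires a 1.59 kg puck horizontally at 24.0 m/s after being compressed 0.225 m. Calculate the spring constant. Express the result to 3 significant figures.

k = 18100 N/m

Spring PE at full compression equals KE at release: ½kx² = ½mv²
k = mv²/x² = (1.59)(24.0)²/(0.225)² = 18091 N/m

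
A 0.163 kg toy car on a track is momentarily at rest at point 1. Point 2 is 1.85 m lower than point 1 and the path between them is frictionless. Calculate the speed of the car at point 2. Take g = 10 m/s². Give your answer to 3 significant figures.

Equating total energy at the two states: mgh = ½mv²
v = √(2gh) = √(2 × 10 × 1.85) = √37.000 = 6.083 m/s

v = 6.08 m/s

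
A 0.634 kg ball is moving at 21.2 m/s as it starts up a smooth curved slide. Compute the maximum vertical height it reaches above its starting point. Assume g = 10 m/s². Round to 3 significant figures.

h = 22.5 m

By energy conservation, ½mv² = mgh
h = v²/(2g) = 21.2²/(2 × 10) = 22.47 m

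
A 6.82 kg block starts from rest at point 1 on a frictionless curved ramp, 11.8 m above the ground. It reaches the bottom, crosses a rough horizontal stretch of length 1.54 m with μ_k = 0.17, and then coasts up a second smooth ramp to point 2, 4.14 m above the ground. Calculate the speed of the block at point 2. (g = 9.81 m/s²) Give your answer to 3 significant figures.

Energy at 1: mgh₁ = (6.82)(9.81)(11.8) = 789.47 J
Friction loss: W_f = μ_k mg d = 17.52 J
At 2: ½mv² + mgh₂ = mgh₁ − W_f
½mv² = 789.47 − 17.52 − 276.98 = 494.97 J
v = √(2 × 494.97/6.82) = 12.05 m/s

v = 12.0 m/s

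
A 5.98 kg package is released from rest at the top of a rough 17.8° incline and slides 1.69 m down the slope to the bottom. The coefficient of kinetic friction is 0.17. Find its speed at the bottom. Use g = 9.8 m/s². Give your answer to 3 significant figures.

v = 2.18 m/s

Energy: mgh = ½mv² + W_f, with h = L sinθ and W_f = μ_k (mg cosθ) L
mgh = mgL sinθ = (5.98)(9.8)(1.69)sin17.8° = 30.276 J
W_f = μ_k mg cosθ · L = (0.17)(5.98)(9.8)cos17.8°·1.69 = 16.03 J
½mv² = 30.276 − 16.03 = 14.245 J
v = √(2 × 14.245/5.98) = 2.183 m/s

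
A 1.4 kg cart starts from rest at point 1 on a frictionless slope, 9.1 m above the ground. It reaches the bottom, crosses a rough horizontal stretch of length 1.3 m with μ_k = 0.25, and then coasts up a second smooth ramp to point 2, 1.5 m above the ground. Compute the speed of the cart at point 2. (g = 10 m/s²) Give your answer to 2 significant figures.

Energy at 1: mgh₁ = (1.4)(10)(9.1) = 127.40 J
Friction loss: W_f = μ_k mg d = 4.550 J
At 2: ½mv² + mgh₂ = mgh₁ − W_f
½mv² = 127.40 − 4.550 − 21.000 = 101.85 J
v = √(2 × 101.85/1.4) = 12.06 m/s

v = 12 m/s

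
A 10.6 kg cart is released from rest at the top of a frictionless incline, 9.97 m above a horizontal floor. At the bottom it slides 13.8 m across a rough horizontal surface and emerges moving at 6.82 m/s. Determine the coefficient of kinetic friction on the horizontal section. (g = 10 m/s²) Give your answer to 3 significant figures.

μ_k = 0.554

Energy at the top = energy at the end + work done against friction:
mgh = ½mv² + μ_k m g d
mgh = 1056.8 J; ½mv² = 246.52 J
W_f = 1056.8 − 246.52 = 810.3 J
μ_k = W_f/(mg·d) = 810.3/(106.0 × 13.8) = 0.5539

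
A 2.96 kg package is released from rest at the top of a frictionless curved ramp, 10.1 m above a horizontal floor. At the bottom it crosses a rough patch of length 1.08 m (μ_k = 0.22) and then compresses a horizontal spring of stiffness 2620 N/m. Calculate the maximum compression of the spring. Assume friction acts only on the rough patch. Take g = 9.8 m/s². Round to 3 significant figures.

Initial energy: E₁ = mgh = (2.96)(9.8)(10.1) = 292.98 J
Friction removes W_f = μ_k mg d = (0.22)(2.96)(9.8)(1.08) = 6.892 J
Energy reaching the spring: E = 292.98 − 6.892 = 286.09 J
At max compression ½kx² = E ⇒ x = √(2E/k) = √(2 × 286.09/2620) = 0.4673 m

x = 0.467 m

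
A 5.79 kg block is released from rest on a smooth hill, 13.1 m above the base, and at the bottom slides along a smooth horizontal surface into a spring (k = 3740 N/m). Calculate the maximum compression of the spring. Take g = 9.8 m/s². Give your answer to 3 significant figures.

x = 0.630 m

At max compression the block is momentarily at rest: mgh = ½kx²
x = √(2mgh/k) = √(2 × 5.79 × 9.8 × 13.1 / 3740) = 0.6305 m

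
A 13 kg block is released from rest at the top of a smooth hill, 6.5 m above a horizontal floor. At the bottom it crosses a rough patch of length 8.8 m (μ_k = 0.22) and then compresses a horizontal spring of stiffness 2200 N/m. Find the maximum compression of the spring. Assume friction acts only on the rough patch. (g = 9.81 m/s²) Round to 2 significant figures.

x = 0.73 m

Initial energy: E₁ = mgh = (13)(9.81)(6.5) = 828.95 J
Friction removes W_f = μ_k mg d = (0.22)(13)(9.81)(8.8) = 246.9 J
Energy reaching the spring: E = 828.95 − 246.9 = 582.05 J
At max compression ½kx² = E ⇒ x = √(2E/k) = √(2 × 582.05/2200) = 0.7274 m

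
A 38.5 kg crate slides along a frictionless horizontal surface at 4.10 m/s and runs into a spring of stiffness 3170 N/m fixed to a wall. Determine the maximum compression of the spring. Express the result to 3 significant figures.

x = 0.452 m

Conservation of energy between contact and max compression: ½mv² = ½kx²
x = v√(m/k) = 4.10 × √(38.5/3170) = 0.4518 m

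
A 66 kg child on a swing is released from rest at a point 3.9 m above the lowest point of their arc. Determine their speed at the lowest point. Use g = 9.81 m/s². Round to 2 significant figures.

Equating total energy at the two states: mgh = ½mv²
v = √(2gh) = √(2 × 9.81 × 3.9) = √76.518 = 8.747 m/s

v = 8.7 m/s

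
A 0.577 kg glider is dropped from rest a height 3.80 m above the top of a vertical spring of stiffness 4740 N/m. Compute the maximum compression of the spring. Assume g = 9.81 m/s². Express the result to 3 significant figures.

x = 0.0965 m

Take the reference level at the top of the uncompressed spring. At max compression the glider has fallen H + x and is momentarily at rest:
mg(H + x) = ½kx²
½(4740)x² − (0.577)(9.81)x − (0.577)(9.81)(3.80) = 0
2370x² − 5.660x − 21.51 = 0
x = [5.660 + √(32.04 + 203909)]/(2 × 2370) = 0.09647 m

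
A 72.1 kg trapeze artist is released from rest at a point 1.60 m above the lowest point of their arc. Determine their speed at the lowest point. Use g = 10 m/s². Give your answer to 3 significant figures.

Energy conservation between the two points: mgh = ½mv²
The mass cancels from both sides.
v = √(2gh) = √(2 × 10 × 1.60) = √32.000 = 5.657 m/s

v = 5.66 m/s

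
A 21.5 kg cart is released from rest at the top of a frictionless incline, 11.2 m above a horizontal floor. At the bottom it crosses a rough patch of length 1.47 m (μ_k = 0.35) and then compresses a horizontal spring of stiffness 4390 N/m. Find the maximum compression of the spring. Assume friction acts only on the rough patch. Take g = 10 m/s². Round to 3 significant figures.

x = 1.02 m

Initial energy: E₁ = mgh = (21.5)(10)(11.2) = 2408.0 J
Friction removes W_f = μ_k mg d = (0.35)(21.5)(10)(1.47) = 110.6 J
Energy reaching the spring: E = 2408.0 − 110.6 = 2297.4 J
At max compression ½kx² = E ⇒ x = √(2E/k) = √(2 × 2297.4/4390) = 1.023 m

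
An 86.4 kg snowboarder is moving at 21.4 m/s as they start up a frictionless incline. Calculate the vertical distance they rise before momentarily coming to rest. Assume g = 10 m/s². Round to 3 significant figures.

h = 22.9 m

By energy conservation, ½mv² = mgh
h = v²/(2g) = 21.4²/(2 × 10) = 22.90 m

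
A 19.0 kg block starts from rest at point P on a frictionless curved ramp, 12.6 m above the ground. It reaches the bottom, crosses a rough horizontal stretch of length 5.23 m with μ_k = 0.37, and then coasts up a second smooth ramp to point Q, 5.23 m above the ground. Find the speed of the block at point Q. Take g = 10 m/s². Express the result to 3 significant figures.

Energy at P: mgh₁ = (19.0)(10)(12.6) = 2394.0 J
Friction loss: W_f = μ_k mg d = 367.7 J
At Q: ½mv² + mgh₂ = mgh₁ − W_f
½mv² = 2394.0 − 367.7 − 993.70 = 1032.6 J
v = √(2 × 1032.6/19.0) = 10.43 m/s

v = 10.4 m/s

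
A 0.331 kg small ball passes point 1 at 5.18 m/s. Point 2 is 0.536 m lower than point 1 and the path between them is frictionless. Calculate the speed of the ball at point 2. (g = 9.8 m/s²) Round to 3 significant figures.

v = 6.11 m/s

Energy conservation between the two points: ½mv₀² + mgh = ½mv²
v² = v₀² + 2gh = (5.18)² + 2(9.8)(0.536) = 37.338
v = √37.338 = 6.110 m/s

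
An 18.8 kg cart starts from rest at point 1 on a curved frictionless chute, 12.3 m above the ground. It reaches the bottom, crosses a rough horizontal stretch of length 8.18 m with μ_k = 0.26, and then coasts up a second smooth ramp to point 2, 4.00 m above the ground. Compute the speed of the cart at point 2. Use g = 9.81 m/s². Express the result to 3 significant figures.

Energy at 1: mgh₁ = (18.8)(9.81)(12.3) = 2268.5 J
Friction loss: W_f = μ_k mg d = 392.2 J
At 2: ½mv² + mgh₂ = mgh₁ − W_f
½mv² = 2268.5 − 392.2 − 737.71 = 1138.5 J
v = √(2 × 1138.5/18.8) = 11.01 m/s

v = 11.0 m/s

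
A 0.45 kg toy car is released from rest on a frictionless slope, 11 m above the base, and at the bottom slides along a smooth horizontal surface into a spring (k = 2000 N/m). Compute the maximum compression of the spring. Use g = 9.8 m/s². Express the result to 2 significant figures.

Gravitational PE at the top equals spring PE at max compression: mgh = ½kx²
x = √(2mgh/k) = √(2 × 0.45 × 9.8 × 11 / 2000) = 0.2202 m

x = 0.22 m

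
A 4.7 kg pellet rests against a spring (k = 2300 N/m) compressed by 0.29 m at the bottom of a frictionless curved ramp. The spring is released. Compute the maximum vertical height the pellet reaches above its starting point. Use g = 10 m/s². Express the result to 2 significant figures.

Energy conservation from release to the highest point: ½kx² = mgh
h = kx²/(2mg) = (2300)(0.29)²/(2 × 4.7 × 10) = 2.058 m

h = 2.1 m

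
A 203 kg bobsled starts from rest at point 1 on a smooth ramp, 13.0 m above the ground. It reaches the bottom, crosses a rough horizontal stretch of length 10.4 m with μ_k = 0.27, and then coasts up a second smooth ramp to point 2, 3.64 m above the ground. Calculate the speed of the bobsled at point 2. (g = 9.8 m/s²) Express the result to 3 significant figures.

v = 11.3 m/s

Energy at 1: mgh₁ = (203)(9.8)(13.0) = 25862 J
Friction loss: W_f = μ_k mg d = 5586 J
At 2: ½mv² + mgh₂ = mgh₁ − W_f
½mv² = 25862 − 5586 − 7241.4 = 13035 J
v = √(2 × 13035/203) = 11.33 m/s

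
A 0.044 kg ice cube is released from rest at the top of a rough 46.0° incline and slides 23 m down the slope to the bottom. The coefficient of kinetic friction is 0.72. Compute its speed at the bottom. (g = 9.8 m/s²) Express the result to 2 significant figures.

Taking the bottom as reference, mgh = ½mv² + μ_k N L with h = L sinθ, N = mg cosθ:
mgh = mgL sinθ = (0.044)(9.8)(23)sin46.0° = 7.1341 J
W_f = μ_k mg cosθ · L = (0.72)(0.044)(9.8)cos46.0°·23 = 4.960 J
½mv² = 7.1341 − 4.960 = 2.1738 J
v = √(2 × 2.1738/0.044) = 9.940 m/s

v = 9.9 m/s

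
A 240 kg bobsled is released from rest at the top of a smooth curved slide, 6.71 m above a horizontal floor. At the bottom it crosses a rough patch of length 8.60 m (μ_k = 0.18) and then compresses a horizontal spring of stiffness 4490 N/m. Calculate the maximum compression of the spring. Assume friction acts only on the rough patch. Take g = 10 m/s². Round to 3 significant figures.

x = 2.35 m

Initial energy: E₁ = mgh = (240)(10)(6.71) = 16104 J
Friction removes W_f = μ_k mg d = (0.18)(240)(10)(8.60) = 3715 J
Energy reaching the spring: E = 16104 − 3715 = 12389 J
At max compression ½kx² = E ⇒ x = √(2E/k) = √(2 × 12389/4490) = 2.349 m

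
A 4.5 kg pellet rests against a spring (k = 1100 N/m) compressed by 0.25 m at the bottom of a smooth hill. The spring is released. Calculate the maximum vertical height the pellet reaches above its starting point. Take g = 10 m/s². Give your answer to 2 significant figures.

h = 0.76 m

Energy conservation from release to the highest point: ½kx² = mgh
h = kx²/(2mg) = (1100)(0.25)²/(2 × 4.5 × 10) = 0.7639 m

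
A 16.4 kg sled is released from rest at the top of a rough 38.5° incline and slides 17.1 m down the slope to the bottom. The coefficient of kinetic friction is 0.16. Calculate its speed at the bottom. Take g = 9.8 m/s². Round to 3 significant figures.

v = 12.9 m/s

Energy: mgh = ½mv² + W_f, with h = L sinθ and W_f = μ_k (mg cosθ) L
mgh = mgL sinθ = (16.4)(9.8)(17.1)sin38.5° = 1710.9 J
W_f = μ_k mg cosθ · L = (0.16)(16.4)(9.8)cos38.5°·17.1 = 344.1 J
½mv² = 1710.9 − 344.1 = 1366.7 J
v = √(2 × 1366.7/16.4) = 12.91 m/s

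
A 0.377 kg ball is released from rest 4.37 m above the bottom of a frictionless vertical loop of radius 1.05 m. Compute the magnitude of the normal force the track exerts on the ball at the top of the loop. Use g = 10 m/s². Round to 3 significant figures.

N = 12.5 N

Energy from release to top (height 2r): mgh = ½mv_top² + mg(2r)
v_top² = 2g(h − 2r) = 2(10)(4.37 − 2.100) = 45.400 m²/s²
At the top, both N and weight point toward the centre: N + mg = mv_top²/r
N = m(v_top²/r − g) = 0.377(45.400/1.05 − 10) = 12.53 N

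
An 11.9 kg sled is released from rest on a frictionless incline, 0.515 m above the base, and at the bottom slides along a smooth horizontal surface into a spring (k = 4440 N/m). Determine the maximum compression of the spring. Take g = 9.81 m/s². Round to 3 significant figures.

x = 0.165 m

At max compression the sled is momentarily at rest: mgh = ½kx²
x = √(2mgh/k) = √(2 × 11.9 × 9.81 × 0.515 / 4440) = 0.1646 m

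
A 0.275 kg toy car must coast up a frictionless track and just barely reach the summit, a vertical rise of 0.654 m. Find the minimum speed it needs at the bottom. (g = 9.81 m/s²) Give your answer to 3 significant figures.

v = 3.58 m/s

At the top it is momentarily at rest, so all KE converts to PE: ½mv² = mgh
v = √(2gh) = √(2 × 9.81 × 0.654) = 3.582 m/s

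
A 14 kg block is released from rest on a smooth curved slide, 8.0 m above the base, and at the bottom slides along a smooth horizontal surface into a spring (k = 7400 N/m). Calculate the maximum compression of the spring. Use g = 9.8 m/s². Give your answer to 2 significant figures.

x = 0.54 m

Gravitational PE at the top equals spring PE at max compression: mgh = ½kx²
x = √(2mgh/k) = √(2 × 14 × 9.8 × 8.0 / 7400) = 0.5447 m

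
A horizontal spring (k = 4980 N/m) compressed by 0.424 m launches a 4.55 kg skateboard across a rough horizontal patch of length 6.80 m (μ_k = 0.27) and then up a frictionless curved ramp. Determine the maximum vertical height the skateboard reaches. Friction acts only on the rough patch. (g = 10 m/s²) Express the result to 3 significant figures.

h = 8.00 m

Spring energy: E₀ = ½kx² = ½(4980)(0.424)² = 447.64 J
Friction: W_f = μ_k mg d = (0.27)(4.55)(10)(6.80) = 83.54 J
Energy at base of ramp: E = 447.64 − 83.54 = 364.10 J
At max height all remaining energy is PE: mgh = E ⇒ h = E/(mg) = 364.10/(4.55 × 10) = 8.002 m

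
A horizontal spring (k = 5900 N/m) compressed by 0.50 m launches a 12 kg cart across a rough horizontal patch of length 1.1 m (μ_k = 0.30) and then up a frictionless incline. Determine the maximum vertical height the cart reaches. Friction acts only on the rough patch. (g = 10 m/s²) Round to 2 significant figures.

Spring energy: E₀ = ½kx² = ½(5900)(0.50)² = 737.50 J
Friction: W_f = μ_k mg d = (0.30)(12)(10)(1.1) = 39.60 J
Energy at base of ramp: E = 737.50 − 39.60 = 697.90 J
At max height all remaining energy is PE: mgh = E ⇒ h = E/(mg) = 697.90/(12 × 10) = 5.816 m

h = 5.8 m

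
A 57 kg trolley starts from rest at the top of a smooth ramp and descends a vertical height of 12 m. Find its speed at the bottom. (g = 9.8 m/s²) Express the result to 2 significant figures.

v = 15 m/s

By conservation of mechanical energy, mgh = ½mv²
The mass cancels from both sides.
v = √(2gh) = √(2 × 9.8 × 12) = √235.20 = 15.34 m/s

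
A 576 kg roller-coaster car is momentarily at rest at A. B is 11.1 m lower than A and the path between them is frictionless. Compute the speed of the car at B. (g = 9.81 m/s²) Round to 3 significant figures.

Energy conservation between the two points: mgh = ½mv²
The mass cancels from both sides.
v = √(2gh) = √(2 × 9.81 × 11.1) = √217.78 = 14.76 m/s

v = 14.8 m/s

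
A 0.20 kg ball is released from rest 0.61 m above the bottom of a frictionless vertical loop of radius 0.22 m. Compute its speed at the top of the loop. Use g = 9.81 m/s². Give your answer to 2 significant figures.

Energy conservation: mgh = ½mv_top² + mg(2r)
v_top² = 2g(h − 2r) = 2(9.81)(0.61 − 0.4400) = 3.335
v_top = 1.826 m/s

v = 1.8 m/s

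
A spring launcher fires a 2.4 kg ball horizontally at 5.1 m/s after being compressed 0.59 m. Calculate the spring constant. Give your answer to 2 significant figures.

½kx² = ½mv²
k = mv²/x² = (2.4)(5.1)²/(0.59)² = 179.3 N/m

k = 180 N/m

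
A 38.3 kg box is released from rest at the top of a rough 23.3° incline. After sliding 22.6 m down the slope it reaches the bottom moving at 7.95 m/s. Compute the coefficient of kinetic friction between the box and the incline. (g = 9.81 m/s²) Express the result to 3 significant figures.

μ_k = 0.275

mgh = ½mv² + μ_k (mg cosθ) L, with h = L sinθ
mgL sinθ = 3358.7 J; ½mv² = 1210.3 J
W_f = 3358.7 − 1210.3 = 2148 J
μ_k = W_f/(mg cosθ · L) = 2148/(345.1 × 22.6) = 0.2755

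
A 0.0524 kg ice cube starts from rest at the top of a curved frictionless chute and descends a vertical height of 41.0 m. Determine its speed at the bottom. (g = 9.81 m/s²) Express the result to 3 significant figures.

Equating total energy at the two states: mgh = ½mv²
v = √(2gh) = √(2 × 9.81 × 41.0) = √804.42 = 28.36 m/s

v = 28.4 m/s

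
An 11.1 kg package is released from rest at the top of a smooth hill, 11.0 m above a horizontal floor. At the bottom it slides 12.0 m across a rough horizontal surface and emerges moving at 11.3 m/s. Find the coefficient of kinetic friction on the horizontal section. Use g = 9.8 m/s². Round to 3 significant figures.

Energy at the top = energy at the end + work done against friction:
mgh = ½mv² + μ_k m g d
mgh = 1196.6 J; ½mv² = 708.68 J
W_f = 1196.6 − 708.68 = 487.9 J
μ_k = W_f/(mg·d) = 487.9/(108.8 × 12.0) = 0.3738

μ_k = 0.374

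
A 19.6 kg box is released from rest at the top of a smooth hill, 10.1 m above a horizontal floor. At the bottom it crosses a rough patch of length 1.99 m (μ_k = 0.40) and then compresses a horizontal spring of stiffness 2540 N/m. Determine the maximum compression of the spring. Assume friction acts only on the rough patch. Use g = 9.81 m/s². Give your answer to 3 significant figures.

x = 1.19 m

Initial energy: E₁ = mgh = (19.6)(9.81)(10.1) = 1942.0 J
Friction removes W_f = μ_k mg d = (0.40)(19.6)(9.81)(1.99) = 153.1 J
Energy reaching the spring: E = 1942.0 − 153.1 = 1788.9 J
At max compression ½kx² = E ⇒ x = √(2E/k) = √(2 × 1788.9/2540) = 1.187 m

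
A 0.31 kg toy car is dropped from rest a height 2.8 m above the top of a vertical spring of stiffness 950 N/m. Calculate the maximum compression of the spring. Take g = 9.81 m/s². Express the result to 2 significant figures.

Take the reference level at the top of the uncompressed spring. At max compression the car has fallen H + x and is momentarily at rest:
mg(H + x) = ½kx²
½(950)x² − (0.31)(9.81)x − (0.31)(9.81)(2.8) = 0
475.0x² − 3.041x − 8.515 = 0
x = [3.041 + √(9.248 + 16179)]/(2 × 475.0) = 0.1371 m

x = 0.14 m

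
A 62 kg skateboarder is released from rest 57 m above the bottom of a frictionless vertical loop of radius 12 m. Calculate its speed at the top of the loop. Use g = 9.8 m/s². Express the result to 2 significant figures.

Energy conservation: mgh = ½mv_top² + mg(2r)
v_top² = 2g(h − 2r) = 2(9.8)(57 − 24.00) = 646.8
v_top = 25.43 m/s

v = 25 m/s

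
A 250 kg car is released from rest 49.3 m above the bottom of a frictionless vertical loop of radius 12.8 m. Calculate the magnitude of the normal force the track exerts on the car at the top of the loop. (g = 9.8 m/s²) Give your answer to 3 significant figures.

Energy from release to top (height 2r): mgh = ½mv_top² + mg(2r)
v_top² = 2g(h − 2r) = 2(9.8)(49.3 − 25.60) = 464.52 m²/s²
At the top, both N and weight point toward the centre: N + mg = mv_top²/r
N = m(v_top²/r − g) = 250(464.52/12.8 − 9.8) = 6623 N

N = 6620 N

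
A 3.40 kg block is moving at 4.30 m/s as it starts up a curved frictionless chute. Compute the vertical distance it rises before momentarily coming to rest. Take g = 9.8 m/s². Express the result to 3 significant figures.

h = 0.943 m

Setting KE at the bottom equal to PE gained: ½mv² = mgh
h = v²/(2g) = 4.30²/(2 × 9.8) = 0.9434 m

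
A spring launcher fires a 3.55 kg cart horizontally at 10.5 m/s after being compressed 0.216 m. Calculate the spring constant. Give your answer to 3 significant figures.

k = 8390 N/m

½kx² = ½mv²
k = mv²/x² = (3.55)(10.5)²/(0.216)² = 8389 N/m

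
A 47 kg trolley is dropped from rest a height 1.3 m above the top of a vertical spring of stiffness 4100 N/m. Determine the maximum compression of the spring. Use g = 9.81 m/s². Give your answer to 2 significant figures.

Measuring PE from the top of the relaxed spring, at max compression the trolley has dropped H + x with zero KE, so:
mg(H + x) = ½kx²
½(4100)x² − (47)(9.81)x − (47)(9.81)(1.3) = 0
2050x² − 461.1x − 599.4 = 0
x = [461.1 + √(212586 + 4.9150e+06)]/(2 × 2050) = 0.6648 m

x = 0.66 m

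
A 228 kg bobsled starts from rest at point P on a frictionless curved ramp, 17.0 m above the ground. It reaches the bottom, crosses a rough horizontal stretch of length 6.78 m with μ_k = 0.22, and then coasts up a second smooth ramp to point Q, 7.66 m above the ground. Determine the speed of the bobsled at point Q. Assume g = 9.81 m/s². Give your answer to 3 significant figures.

v = 12.4 m/s

Energy at P: mgh₁ = (228)(9.81)(17.0) = 38024 J
Friction loss: W_f = μ_k mg d = 3336 J
At Q: ½mv² + mgh₂ = mgh₁ − W_f
½mv² = 38024 − 3336 − 17133 = 17554 J
v = √(2 × 17554/228) = 12.41 m/s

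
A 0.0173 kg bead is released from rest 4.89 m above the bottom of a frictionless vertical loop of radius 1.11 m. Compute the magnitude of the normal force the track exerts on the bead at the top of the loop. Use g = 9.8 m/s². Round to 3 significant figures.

N = 0.646 N

Energy from release to top (height 2r): mgh = ½mv_top² + mg(2r)
v_top² = 2g(h − 2r) = 2(9.8)(4.89 − 2.220) = 52.332 m²/s²
At the top, both N and weight point toward the centre: N + mg = mv_top²/r
N = m(v_top²/r − g) = 0.0173(52.332/1.11 − 9.8) = 0.6461 N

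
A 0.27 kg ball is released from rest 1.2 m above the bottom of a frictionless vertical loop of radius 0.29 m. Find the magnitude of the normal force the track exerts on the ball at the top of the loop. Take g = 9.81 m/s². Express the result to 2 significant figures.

Energy from release to top (height 2r): mgh = ½mv_top² + mg(2r)
v_top² = 2g(h − 2r) = 2(9.81)(1.2 − 0.5800) = 12.164 m²/s²
At the top, both N and weight point toward the centre: N + mg = mv_top²/r
N = m(v_top²/r − g) = 0.27(12.164/0.29 − 9.81) = 8.677 N

N = 8.7 N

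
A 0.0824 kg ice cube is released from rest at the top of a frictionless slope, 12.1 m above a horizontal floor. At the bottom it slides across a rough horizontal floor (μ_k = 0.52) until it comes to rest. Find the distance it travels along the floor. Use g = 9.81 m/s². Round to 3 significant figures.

Applying the work–energy principle:
At rest all PE has been dissipated by friction: mgh = μ_k m g d
d = h/μ_k = 12.1/0.52 = 23.27 m

d = 23.3 m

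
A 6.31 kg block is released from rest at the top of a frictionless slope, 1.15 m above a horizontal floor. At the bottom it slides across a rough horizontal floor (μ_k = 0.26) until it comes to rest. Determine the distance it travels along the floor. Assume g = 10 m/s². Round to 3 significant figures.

d = 4.42 m

Applying the work–energy principle:
At rest all PE has been dissipated by friction: mgh = μ_k m g d
d = h/μ_k = 1.15/0.26 = 4.423 m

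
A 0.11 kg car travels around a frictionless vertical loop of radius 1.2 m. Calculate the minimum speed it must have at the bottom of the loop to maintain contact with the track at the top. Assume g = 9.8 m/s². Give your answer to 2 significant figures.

v = 7.7 m/s

At the top: mg = mv_top²/r ⇒ v_top² = gr = 11.76 m²/s²
Energy from bottom to top (height 2r): ½mv_bot² = ½mv_top² + mg(2r)
v_bot² = gr + 4gr = 5gr = 58.80
v_bot = √(5gr) = 7.668 m/s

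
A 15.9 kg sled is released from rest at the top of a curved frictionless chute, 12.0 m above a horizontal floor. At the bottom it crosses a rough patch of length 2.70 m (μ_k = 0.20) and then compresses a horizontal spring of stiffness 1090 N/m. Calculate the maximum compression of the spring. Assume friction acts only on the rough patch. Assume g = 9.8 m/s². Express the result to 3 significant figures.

Initial energy: E₁ = mgh = (15.9)(9.8)(12.0) = 1869.8 J
Friction removes W_f = μ_k mg d = (0.20)(15.9)(9.8)(2.70) = 84.14 J
Energy reaching the spring: E = 1869.8 − 84.14 = 1785.7 J
At max compression ½kx² = E ⇒ x = √(2E/k) = √(2 × 1785.7/1090) = 1.810 m

x = 1.81 m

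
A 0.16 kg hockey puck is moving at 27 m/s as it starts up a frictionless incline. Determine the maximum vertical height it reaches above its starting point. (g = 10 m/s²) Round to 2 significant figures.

By energy conservation, ½mv² = mgh
h = v²/(2g) = 27²/(2 × 10) = 36.45 m

h = 36 m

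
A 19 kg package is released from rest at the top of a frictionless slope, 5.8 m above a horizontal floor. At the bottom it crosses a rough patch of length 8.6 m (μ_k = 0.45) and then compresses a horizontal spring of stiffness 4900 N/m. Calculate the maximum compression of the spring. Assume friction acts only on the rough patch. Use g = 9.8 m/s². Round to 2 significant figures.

Initial energy: E₁ = mgh = (19)(9.8)(5.8) = 1080.0 J
Friction removes W_f = μ_k mg d = (0.45)(19)(9.8)(8.6) = 720.6 J
Energy reaching the spring: E = 1080.0 − 720.6 = 359.37 J
At max compression ½kx² = E ⇒ x = √(2E/k) = √(2 × 359.37/4900) = 0.3830 m

x = 0.38 m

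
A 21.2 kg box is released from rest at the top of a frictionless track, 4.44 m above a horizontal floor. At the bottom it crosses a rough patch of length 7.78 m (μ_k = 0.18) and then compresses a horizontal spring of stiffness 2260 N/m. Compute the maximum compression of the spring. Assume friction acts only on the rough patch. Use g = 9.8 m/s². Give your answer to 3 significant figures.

x = 0.748 m

Initial energy: E₁ = mgh = (21.2)(9.8)(4.44) = 922.45 J
Friction removes W_f = μ_k mg d = (0.18)(21.2)(9.8)(7.78) = 290.9 J
Energy reaching the spring: E = 922.45 − 290.9 = 631.51 J
At max compression ½kx² = E ⇒ x = √(2E/k) = √(2 × 631.51/2260) = 0.7476 m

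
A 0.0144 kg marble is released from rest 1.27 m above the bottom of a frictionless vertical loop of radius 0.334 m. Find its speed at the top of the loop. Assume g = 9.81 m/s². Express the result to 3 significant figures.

v = 3.44 m/s

Energy conservation: mgh = ½mv_top² + mg(2r)
v_top² = 2g(h − 2r) = 2(9.81)(1.27 − 0.6680) = 11.81
v_top = 3.437 m/s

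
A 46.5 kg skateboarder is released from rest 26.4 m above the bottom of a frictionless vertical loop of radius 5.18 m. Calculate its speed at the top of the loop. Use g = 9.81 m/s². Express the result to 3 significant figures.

Energy conservation: mgh = ½mv_top² + mg(2r)
v_top² = 2g(h − 2r) = 2(9.81)(26.4 − 10.36) = 314.7
v_top = 17.74 m/s

v = 17.7 m/s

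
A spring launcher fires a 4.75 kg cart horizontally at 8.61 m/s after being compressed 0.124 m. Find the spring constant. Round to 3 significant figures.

Spring PE at full compression equals KE at release: ½kx² = ½mv²
k = mv²/x² = (4.75)(8.61)²/(0.124)² = 22901 N/m

k = 22900 N/m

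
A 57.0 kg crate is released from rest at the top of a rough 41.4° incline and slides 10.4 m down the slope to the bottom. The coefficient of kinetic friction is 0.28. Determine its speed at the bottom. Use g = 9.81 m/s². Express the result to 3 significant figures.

v = 9.60 m/s

Taking the bottom as reference, mgh = ½mv² + μ_k N L with h = L sinθ, N = mg cosθ:
mgh = mgL sinθ = (57.0)(9.81)(10.4)sin41.4° = 3845.8 J
W_f = μ_k mg cosθ · L = (0.28)(57.0)(9.81)cos41.4°·10.4 = 1221 J
½mv² = 3845.8 − 1221 = 2624.4 J
v = √(2 × 2624.4/57.0) = 9.596 m/s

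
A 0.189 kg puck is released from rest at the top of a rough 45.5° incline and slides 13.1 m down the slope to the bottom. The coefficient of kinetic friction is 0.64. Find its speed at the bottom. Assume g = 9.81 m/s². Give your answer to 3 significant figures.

Energy: mgh = ½mv² + W_f, with h = L sinθ and W_f = μ_k (mg cosθ) L
mgh = mgL sinθ = (0.189)(9.81)(13.1)sin45.5° = 17.324 J
W_f = μ_k mg cosθ · L = (0.64)(0.189)(9.81)cos45.5°·13.1 = 10.90 J
½mv² = 17.324 − 10.90 = 6.4284 J
v = √(2 × 6.4284/0.189) = 8.248 m/s

v = 8.25 m/s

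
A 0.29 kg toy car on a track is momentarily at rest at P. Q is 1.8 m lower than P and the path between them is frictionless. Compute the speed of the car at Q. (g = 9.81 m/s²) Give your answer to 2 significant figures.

v = 5.9 m/s

Energy conservation between the two points: mgh = ½mv²
v = √(2gh) = √(2 × 9.81 × 1.8) = √35.316 = 5.943 m/s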